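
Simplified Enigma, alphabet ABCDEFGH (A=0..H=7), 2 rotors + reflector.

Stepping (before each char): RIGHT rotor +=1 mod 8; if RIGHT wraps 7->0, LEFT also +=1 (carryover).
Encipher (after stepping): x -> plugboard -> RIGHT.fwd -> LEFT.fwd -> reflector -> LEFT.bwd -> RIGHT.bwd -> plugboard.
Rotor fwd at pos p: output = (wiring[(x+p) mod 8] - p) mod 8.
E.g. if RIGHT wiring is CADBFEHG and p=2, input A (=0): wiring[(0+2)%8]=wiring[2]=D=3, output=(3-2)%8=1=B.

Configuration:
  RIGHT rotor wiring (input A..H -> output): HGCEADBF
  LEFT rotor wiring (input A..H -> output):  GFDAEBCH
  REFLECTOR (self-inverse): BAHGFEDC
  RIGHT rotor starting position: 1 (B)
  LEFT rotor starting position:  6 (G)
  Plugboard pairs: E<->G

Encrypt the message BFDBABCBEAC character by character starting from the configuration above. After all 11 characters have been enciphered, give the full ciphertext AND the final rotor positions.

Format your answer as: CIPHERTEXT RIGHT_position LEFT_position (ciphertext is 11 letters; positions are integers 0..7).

Char 1 ('B'): step: R->2, L=6; B->plug->B->R->C->L->A->refl->B->L'->B->R'->D->plug->D
Char 2 ('F'): step: R->3, L=6; F->plug->F->R->E->L->F->refl->E->L'->A->R'->C->plug->C
Char 3 ('D'): step: R->4, L=6; D->plug->D->R->B->L->B->refl->A->L'->C->R'->F->plug->F
Char 4 ('B'): step: R->5, L=6; B->plug->B->R->E->L->F->refl->E->L'->A->R'->C->plug->C
Char 5 ('A'): step: R->6, L=6; A->plug->A->R->D->L->H->refl->C->L'->F->R'->H->plug->H
Char 6 ('B'): step: R->7, L=6; B->plug->B->R->A->L->E->refl->F->L'->E->R'->G->plug->E
Char 7 ('C'): step: R->0, L->7 (L advanced); C->plug->C->R->C->L->G->refl->D->L'->H->R'->A->plug->A
Char 8 ('B'): step: R->1, L=7; B->plug->B->R->B->L->H->refl->C->L'->G->R'->H->plug->H
Char 9 ('E'): step: R->2, L=7; E->plug->G->R->F->L->F->refl->E->L'->D->R'->F->plug->F
Char 10 ('A'): step: R->3, L=7; A->plug->A->R->B->L->H->refl->C->L'->G->R'->D->plug->D
Char 11 ('C'): step: R->4, L=7; C->plug->C->R->F->L->F->refl->E->L'->D->R'->E->plug->G
Final: ciphertext=DCFCHEAHFDG, RIGHT=4, LEFT=7

Answer: DCFCHEAHFDG 4 7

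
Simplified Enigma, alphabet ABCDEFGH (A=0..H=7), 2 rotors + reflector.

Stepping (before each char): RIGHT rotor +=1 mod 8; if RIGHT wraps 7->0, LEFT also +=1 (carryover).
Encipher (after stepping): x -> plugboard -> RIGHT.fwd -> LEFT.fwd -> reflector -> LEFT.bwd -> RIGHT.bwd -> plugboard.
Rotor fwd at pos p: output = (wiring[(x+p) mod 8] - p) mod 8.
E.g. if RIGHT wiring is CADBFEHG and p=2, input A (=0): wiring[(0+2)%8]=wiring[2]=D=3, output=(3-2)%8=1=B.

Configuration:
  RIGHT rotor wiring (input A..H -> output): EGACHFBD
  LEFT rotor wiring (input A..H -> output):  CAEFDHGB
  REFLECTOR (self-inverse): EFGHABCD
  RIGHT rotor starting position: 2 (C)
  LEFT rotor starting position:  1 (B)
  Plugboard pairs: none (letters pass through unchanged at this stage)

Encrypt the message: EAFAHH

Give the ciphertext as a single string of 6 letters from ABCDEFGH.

Char 1 ('E'): step: R->3, L=1; E->plug->E->R->A->L->H->refl->D->L'->B->R'->F->plug->F
Char 2 ('A'): step: R->4, L=1; A->plug->A->R->D->L->C->refl->G->L'->E->R'->G->plug->G
Char 3 ('F'): step: R->5, L=1; F->plug->F->R->D->L->C->refl->G->L'->E->R'->B->plug->B
Char 4 ('A'): step: R->6, L=1; A->plug->A->R->D->L->C->refl->G->L'->E->R'->F->plug->F
Char 5 ('H'): step: R->7, L=1; H->plug->H->R->C->L->E->refl->A->L'->G->R'->G->plug->G
Char 6 ('H'): step: R->0, L->2 (L advanced); H->plug->H->R->D->L->F->refl->B->L'->C->R'->D->plug->D

Answer: FGBFGD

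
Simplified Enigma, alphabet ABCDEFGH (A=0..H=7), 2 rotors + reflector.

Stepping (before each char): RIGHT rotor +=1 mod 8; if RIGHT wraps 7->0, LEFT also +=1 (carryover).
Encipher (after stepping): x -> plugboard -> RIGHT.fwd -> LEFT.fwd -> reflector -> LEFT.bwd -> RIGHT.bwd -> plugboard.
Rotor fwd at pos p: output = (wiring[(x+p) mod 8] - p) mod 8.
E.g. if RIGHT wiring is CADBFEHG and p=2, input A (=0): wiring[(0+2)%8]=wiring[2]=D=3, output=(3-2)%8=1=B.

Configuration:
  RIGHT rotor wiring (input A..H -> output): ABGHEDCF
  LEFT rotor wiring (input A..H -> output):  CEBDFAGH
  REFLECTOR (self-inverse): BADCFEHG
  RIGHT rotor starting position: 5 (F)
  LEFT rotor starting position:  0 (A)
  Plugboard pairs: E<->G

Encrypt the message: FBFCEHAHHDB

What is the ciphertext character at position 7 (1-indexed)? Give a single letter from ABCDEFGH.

Char 1 ('F'): step: R->6, L=0; F->plug->F->R->B->L->E->refl->F->L'->E->R'->A->plug->A
Char 2 ('B'): step: R->7, L=0; B->plug->B->R->B->L->E->refl->F->L'->E->R'->G->plug->E
Char 3 ('F'): step: R->0, L->1 (L advanced); F->plug->F->R->D->L->E->refl->F->L'->F->R'->H->plug->H
Char 4 ('C'): step: R->1, L=1; C->plug->C->R->G->L->G->refl->H->L'->E->R'->G->plug->E
Char 5 ('E'): step: R->2, L=1; E->plug->G->R->G->L->G->refl->H->L'->E->R'->A->plug->A
Char 6 ('H'): step: R->3, L=1; H->plug->H->R->D->L->E->refl->F->L'->F->R'->F->plug->F
Char 7 ('A'): step: R->4, L=1; A->plug->A->R->A->L->D->refl->C->L'->C->R'->G->plug->E

E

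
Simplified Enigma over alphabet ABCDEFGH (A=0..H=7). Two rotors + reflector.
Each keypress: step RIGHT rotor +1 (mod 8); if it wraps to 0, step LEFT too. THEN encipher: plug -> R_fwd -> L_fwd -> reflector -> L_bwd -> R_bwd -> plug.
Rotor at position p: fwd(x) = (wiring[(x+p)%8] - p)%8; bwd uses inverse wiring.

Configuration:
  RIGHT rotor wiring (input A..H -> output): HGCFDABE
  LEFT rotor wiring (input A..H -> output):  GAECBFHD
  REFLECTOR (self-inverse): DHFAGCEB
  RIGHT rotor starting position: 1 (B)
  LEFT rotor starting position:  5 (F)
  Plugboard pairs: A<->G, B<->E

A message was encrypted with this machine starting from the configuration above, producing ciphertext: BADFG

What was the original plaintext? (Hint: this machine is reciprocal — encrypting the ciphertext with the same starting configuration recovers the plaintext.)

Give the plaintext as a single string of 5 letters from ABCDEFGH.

Char 1 ('B'): step: R->2, L=5; B->plug->E->R->H->L->E->refl->G->L'->C->R'->F->plug->F
Char 2 ('A'): step: R->3, L=5; A->plug->G->R->D->L->B->refl->H->L'->F->R'->C->plug->C
Char 3 ('D'): step: R->4, L=5; D->plug->D->R->A->L->A->refl->D->L'->E->R'->B->plug->E
Char 4 ('F'): step: R->5, L=5; F->plug->F->R->F->L->H->refl->B->L'->D->R'->A->plug->G
Char 5 ('G'): step: R->6, L=5; G->plug->A->R->D->L->B->refl->H->L'->F->R'->G->plug->A

Answer: FCEGA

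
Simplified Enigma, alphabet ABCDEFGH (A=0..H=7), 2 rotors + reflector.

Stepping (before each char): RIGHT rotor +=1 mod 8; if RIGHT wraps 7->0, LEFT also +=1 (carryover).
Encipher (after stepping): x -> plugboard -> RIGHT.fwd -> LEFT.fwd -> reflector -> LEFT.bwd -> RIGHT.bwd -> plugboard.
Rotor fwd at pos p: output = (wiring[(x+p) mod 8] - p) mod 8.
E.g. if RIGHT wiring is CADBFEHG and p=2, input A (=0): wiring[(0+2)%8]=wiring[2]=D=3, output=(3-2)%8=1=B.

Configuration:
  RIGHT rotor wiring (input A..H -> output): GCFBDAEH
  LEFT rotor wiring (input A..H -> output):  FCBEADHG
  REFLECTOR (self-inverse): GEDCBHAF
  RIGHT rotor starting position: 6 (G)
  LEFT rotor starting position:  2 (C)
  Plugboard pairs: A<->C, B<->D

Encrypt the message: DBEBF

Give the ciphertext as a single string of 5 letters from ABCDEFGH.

Char 1 ('D'): step: R->7, L=2; D->plug->B->R->H->L->A->refl->G->L'->C->R'->E->plug->E
Char 2 ('B'): step: R->0, L->3 (L advanced); B->plug->D->R->B->L->F->refl->H->L'->G->R'->A->plug->C
Char 3 ('E'): step: R->1, L=3; E->plug->E->R->H->L->G->refl->A->L'->C->R'->D->plug->B
Char 4 ('B'): step: R->2, L=3; B->plug->D->R->G->L->H->refl->F->L'->B->R'->C->plug->A
Char 5 ('F'): step: R->3, L=3; F->plug->F->R->D->L->E->refl->B->L'->A->R'->B->plug->D

Answer: ECBAD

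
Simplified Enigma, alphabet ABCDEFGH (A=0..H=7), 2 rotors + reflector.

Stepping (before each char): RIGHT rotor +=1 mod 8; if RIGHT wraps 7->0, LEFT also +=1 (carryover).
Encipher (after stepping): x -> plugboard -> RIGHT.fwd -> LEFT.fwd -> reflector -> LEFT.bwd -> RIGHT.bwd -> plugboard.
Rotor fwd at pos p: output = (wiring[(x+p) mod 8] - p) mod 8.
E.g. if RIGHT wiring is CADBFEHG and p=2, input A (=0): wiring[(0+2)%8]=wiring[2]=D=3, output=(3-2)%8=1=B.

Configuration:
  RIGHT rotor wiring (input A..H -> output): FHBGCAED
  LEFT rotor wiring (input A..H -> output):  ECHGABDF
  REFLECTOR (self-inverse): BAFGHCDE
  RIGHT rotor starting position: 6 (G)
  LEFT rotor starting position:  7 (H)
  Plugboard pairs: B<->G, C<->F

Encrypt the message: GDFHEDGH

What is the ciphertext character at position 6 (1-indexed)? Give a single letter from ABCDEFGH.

Char 1 ('G'): step: R->7, L=7; G->plug->B->R->G->L->C->refl->F->L'->B->R'->G->plug->B
Char 2 ('D'): step: R->0, L->0 (L advanced); D->plug->D->R->G->L->D->refl->G->L'->D->R'->H->plug->H
Char 3 ('F'): step: R->1, L=0; F->plug->C->R->F->L->B->refl->A->L'->E->R'->H->plug->H
Char 4 ('H'): step: R->2, L=0; H->plug->H->R->F->L->B->refl->A->L'->E->R'->B->plug->G
Char 5 ('E'): step: R->3, L=0; E->plug->E->R->A->L->E->refl->H->L'->C->R'->F->plug->C
Char 6 ('D'): step: R->4, L=0; D->plug->D->R->H->L->F->refl->C->L'->B->R'->E->plug->E

E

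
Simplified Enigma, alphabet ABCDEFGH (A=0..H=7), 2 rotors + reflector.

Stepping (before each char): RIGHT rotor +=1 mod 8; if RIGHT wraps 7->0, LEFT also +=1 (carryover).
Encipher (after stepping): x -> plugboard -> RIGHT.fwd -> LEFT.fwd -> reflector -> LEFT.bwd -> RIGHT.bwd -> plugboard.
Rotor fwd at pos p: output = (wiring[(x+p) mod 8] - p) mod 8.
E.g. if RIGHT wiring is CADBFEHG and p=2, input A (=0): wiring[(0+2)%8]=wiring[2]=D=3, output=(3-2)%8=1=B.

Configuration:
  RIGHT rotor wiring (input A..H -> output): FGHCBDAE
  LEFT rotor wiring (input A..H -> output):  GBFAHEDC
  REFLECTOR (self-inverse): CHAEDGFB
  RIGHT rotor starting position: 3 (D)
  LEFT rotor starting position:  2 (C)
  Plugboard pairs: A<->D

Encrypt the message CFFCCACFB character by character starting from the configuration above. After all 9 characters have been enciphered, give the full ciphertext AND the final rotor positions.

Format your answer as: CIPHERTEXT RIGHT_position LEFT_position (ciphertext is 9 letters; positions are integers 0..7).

Answer: BECGFBGHG 4 3

Derivation:
Char 1 ('C'): step: R->4, L=2; C->plug->C->R->E->L->B->refl->H->L'->H->R'->B->plug->B
Char 2 ('F'): step: R->5, L=2; F->plug->F->R->C->L->F->refl->G->L'->B->R'->E->plug->E
Char 3 ('F'): step: R->6, L=2; F->plug->F->R->E->L->B->refl->H->L'->H->R'->C->plug->C
Char 4 ('C'): step: R->7, L=2; C->plug->C->R->H->L->H->refl->B->L'->E->R'->G->plug->G
Char 5 ('C'): step: R->0, L->3 (L advanced); C->plug->C->R->H->L->C->refl->A->L'->D->R'->F->plug->F
Char 6 ('A'): step: R->1, L=3; A->plug->D->R->A->L->F->refl->G->L'->G->R'->B->plug->B
Char 7 ('C'): step: R->2, L=3; C->plug->C->R->H->L->C->refl->A->L'->D->R'->G->plug->G
Char 8 ('F'): step: R->3, L=3; F->plug->F->R->C->L->B->refl->H->L'->E->R'->H->plug->H
Char 9 ('B'): step: R->4, L=3; B->plug->B->R->H->L->C->refl->A->L'->D->R'->G->plug->G
Final: ciphertext=BECGFBGHG, RIGHT=4, LEFT=3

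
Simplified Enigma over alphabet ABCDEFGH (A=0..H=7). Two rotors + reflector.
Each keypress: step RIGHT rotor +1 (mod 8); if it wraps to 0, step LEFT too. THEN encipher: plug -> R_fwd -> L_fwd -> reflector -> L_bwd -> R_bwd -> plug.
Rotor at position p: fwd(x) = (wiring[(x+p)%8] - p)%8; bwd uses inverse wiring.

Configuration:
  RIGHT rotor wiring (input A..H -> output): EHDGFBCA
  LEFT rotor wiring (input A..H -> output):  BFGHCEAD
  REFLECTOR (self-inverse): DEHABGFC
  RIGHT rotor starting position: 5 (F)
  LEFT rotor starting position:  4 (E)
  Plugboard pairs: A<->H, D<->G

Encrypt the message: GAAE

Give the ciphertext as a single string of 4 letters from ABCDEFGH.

Char 1 ('G'): step: R->6, L=4; G->plug->D->R->B->L->A->refl->D->L'->H->R'->G->plug->D
Char 2 ('A'): step: R->7, L=4; A->plug->H->R->D->L->H->refl->C->L'->G->R'->F->plug->F
Char 3 ('A'): step: R->0, L->5 (L advanced); A->plug->H->R->A->L->H->refl->C->L'->G->R'->D->plug->G
Char 4 ('E'): step: R->1, L=5; E->plug->E->R->A->L->H->refl->C->L'->G->R'->A->plug->H

Answer: DFGH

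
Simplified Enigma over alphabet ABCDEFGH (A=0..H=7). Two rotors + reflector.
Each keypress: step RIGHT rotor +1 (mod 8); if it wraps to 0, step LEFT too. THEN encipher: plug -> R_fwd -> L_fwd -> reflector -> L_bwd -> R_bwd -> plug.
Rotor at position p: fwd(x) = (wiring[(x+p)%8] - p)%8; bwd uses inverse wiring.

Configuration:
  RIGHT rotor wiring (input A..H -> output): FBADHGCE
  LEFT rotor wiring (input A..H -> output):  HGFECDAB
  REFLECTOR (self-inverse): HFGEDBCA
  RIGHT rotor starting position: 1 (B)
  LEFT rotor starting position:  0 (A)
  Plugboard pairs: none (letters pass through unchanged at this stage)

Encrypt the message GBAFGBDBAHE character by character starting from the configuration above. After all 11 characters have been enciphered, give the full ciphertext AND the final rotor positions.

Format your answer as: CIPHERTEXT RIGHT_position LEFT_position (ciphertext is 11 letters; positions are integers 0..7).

Char 1 ('G'): step: R->2, L=0; G->plug->G->R->D->L->E->refl->D->L'->F->R'->C->plug->C
Char 2 ('B'): step: R->3, L=0; B->plug->B->R->E->L->C->refl->G->L'->B->R'->E->plug->E
Char 3 ('A'): step: R->4, L=0; A->plug->A->R->D->L->E->refl->D->L'->F->R'->F->plug->F
Char 4 ('F'): step: R->5, L=0; F->plug->F->R->D->L->E->refl->D->L'->F->R'->B->plug->B
Char 5 ('G'): step: R->6, L=0; G->plug->G->R->B->L->G->refl->C->L'->E->R'->A->plug->A
Char 6 ('B'): step: R->7, L=0; B->plug->B->R->G->L->A->refl->H->L'->A->R'->F->plug->F
Char 7 ('D'): step: R->0, L->1 (L advanced); D->plug->D->R->D->L->B->refl->F->L'->A->R'->C->plug->C
Char 8 ('B'): step: R->1, L=1; B->plug->B->R->H->L->G->refl->C->L'->E->R'->H->plug->H
Char 9 ('A'): step: R->2, L=1; A->plug->A->R->G->L->A->refl->H->L'->F->R'->C->plug->C
Char 10 ('H'): step: R->3, L=1; H->plug->H->R->F->L->H->refl->A->L'->G->R'->G->plug->G
Char 11 ('E'): step: R->4, L=1; E->plug->E->R->B->L->E->refl->D->L'->C->R'->B->plug->B
Final: ciphertext=CEFBAFCHCGB, RIGHT=4, LEFT=1

Answer: CEFBAFCHCGB 4 1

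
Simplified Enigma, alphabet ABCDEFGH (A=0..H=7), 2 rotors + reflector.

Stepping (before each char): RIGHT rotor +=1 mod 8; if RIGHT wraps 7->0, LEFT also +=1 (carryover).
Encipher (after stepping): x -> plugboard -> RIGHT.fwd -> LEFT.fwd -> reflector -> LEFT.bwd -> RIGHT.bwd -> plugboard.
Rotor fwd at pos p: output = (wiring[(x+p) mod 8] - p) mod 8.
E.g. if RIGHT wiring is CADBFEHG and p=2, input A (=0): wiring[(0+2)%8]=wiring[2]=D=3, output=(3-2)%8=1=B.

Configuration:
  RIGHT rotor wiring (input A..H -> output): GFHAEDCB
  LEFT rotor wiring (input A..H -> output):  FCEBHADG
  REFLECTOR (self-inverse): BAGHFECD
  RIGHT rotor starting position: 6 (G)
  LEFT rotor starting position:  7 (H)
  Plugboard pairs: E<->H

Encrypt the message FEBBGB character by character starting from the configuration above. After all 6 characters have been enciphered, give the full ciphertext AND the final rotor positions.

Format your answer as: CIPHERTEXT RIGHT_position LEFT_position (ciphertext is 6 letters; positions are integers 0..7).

Answer: CCAGCF 4 0

Derivation:
Char 1 ('F'): step: R->7, L=7; F->plug->F->R->F->L->A->refl->B->L'->G->R'->C->plug->C
Char 2 ('E'): step: R->0, L->0 (L advanced); E->plug->H->R->B->L->C->refl->G->L'->H->R'->C->plug->C
Char 3 ('B'): step: R->1, L=0; B->plug->B->R->G->L->D->refl->H->L'->E->R'->A->plug->A
Char 4 ('B'): step: R->2, L=0; B->plug->B->R->G->L->D->refl->H->L'->E->R'->G->plug->G
Char 5 ('G'): step: R->3, L=0; G->plug->G->R->C->L->E->refl->F->L'->A->R'->C->plug->C
Char 6 ('B'): step: R->4, L=0; B->plug->B->R->H->L->G->refl->C->L'->B->R'->F->plug->F
Final: ciphertext=CCAGCF, RIGHT=4, LEFT=0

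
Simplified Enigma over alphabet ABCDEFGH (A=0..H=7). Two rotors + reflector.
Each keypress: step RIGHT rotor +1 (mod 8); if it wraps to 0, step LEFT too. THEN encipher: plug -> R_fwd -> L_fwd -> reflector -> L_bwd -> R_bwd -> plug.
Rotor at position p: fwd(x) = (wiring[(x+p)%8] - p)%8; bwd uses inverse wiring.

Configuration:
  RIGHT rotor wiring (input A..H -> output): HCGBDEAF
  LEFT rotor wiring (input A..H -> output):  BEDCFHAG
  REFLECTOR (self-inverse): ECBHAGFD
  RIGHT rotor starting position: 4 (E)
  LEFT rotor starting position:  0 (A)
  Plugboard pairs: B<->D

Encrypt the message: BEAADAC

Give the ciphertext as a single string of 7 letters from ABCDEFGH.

Answer: EFHECEE

Derivation:
Char 1 ('B'): step: R->5, L=0; B->plug->D->R->C->L->D->refl->H->L'->F->R'->E->plug->E
Char 2 ('E'): step: R->6, L=0; E->plug->E->R->A->L->B->refl->C->L'->D->R'->F->plug->F
Char 3 ('A'): step: R->7, L=0; A->plug->A->R->G->L->A->refl->E->L'->B->R'->H->plug->H
Char 4 ('A'): step: R->0, L->1 (L advanced); A->plug->A->R->H->L->A->refl->E->L'->D->R'->E->plug->E
Char 5 ('D'): step: R->1, L=1; D->plug->B->R->F->L->H->refl->D->L'->A->R'->C->plug->C
Char 6 ('A'): step: R->2, L=1; A->plug->A->R->E->L->G->refl->F->L'->G->R'->E->plug->E
Char 7 ('C'): step: R->3, L=1; C->plug->C->R->B->L->C->refl->B->L'->C->R'->E->plug->E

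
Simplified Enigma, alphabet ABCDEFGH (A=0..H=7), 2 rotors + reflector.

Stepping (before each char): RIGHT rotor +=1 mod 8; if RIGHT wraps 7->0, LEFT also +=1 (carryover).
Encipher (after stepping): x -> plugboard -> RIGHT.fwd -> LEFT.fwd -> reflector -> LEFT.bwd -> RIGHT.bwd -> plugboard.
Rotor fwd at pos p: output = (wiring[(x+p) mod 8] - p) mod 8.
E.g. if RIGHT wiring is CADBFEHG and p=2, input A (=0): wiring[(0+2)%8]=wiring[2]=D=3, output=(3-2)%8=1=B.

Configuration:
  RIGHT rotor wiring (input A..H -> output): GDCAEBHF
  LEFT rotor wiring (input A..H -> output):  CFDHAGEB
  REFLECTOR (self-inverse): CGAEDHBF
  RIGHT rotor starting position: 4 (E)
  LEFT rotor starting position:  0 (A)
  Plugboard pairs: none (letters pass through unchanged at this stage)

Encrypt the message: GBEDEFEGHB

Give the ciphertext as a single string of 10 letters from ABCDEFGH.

Char 1 ('G'): step: R->5, L=0; G->plug->G->R->D->L->H->refl->F->L'->B->R'->D->plug->D
Char 2 ('B'): step: R->6, L=0; B->plug->B->R->H->L->B->refl->G->L'->F->R'->D->plug->D
Char 3 ('E'): step: R->7, L=0; E->plug->E->R->B->L->F->refl->H->L'->D->R'->D->plug->D
Char 4 ('D'): step: R->0, L->1 (L advanced); D->plug->D->R->A->L->E->refl->D->L'->F->R'->H->plug->H
Char 5 ('E'): step: R->1, L=1; E->plug->E->R->A->L->E->refl->D->L'->F->R'->H->plug->H
Char 6 ('F'): step: R->2, L=1; F->plug->F->R->D->L->H->refl->F->L'->E->R'->G->plug->G
Char 7 ('E'): step: R->3, L=1; E->plug->E->R->C->L->G->refl->B->L'->H->R'->H->plug->H
Char 8 ('G'): step: R->4, L=1; G->plug->G->R->G->L->A->refl->C->L'->B->R'->D->plug->D
Char 9 ('H'): step: R->5, L=1; H->plug->H->R->H->L->B->refl->G->L'->C->R'->B->plug->B
Char 10 ('B'): step: R->6, L=1; B->plug->B->R->H->L->B->refl->G->L'->C->R'->F->plug->F

Answer: DDDHHGHDBF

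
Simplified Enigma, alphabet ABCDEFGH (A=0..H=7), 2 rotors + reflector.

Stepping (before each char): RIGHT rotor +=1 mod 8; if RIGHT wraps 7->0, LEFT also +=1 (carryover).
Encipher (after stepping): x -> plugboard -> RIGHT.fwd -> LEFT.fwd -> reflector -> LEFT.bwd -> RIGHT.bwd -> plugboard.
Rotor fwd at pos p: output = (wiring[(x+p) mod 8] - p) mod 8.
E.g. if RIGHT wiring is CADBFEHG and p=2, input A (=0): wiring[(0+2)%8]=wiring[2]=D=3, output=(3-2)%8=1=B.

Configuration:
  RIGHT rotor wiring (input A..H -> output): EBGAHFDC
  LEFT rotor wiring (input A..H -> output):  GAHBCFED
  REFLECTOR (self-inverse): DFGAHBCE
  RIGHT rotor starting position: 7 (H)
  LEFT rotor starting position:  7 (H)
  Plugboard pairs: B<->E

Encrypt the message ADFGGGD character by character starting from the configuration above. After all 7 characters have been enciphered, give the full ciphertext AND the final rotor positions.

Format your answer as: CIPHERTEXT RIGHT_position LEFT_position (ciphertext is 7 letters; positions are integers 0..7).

Answer: DFACDCA 6 0

Derivation:
Char 1 ('A'): step: R->0, L->0 (L advanced); A->plug->A->R->E->L->C->refl->G->L'->A->R'->D->plug->D
Char 2 ('D'): step: R->1, L=0; D->plug->D->R->G->L->E->refl->H->L'->C->R'->F->plug->F
Char 3 ('F'): step: R->2, L=0; F->plug->F->R->A->L->G->refl->C->L'->E->R'->A->plug->A
Char 4 ('G'): step: R->3, L=0; G->plug->G->R->G->L->E->refl->H->L'->C->R'->C->plug->C
Char 5 ('G'): step: R->4, L=0; G->plug->G->R->C->L->H->refl->E->L'->G->R'->D->plug->D
Char 6 ('G'): step: R->5, L=0; G->plug->G->R->D->L->B->refl->F->L'->F->R'->C->plug->C
Char 7 ('D'): step: R->6, L=0; D->plug->D->R->D->L->B->refl->F->L'->F->R'->A->plug->A
Final: ciphertext=DFACDCA, RIGHT=6, LEFT=0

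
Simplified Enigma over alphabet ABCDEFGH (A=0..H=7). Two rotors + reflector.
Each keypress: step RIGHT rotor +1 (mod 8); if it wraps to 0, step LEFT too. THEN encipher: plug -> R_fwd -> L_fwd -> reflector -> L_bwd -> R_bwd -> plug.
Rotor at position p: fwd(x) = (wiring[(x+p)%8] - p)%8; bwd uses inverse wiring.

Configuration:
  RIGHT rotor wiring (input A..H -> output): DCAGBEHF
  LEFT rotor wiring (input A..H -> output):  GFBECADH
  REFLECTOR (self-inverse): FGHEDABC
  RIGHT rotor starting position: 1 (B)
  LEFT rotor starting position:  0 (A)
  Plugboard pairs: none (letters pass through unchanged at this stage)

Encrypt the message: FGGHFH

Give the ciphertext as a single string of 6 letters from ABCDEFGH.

Answer: ADEAEF

Derivation:
Char 1 ('F'): step: R->2, L=0; F->plug->F->R->D->L->E->refl->D->L'->G->R'->A->plug->A
Char 2 ('G'): step: R->3, L=0; G->plug->G->R->H->L->H->refl->C->L'->E->R'->D->plug->D
Char 3 ('G'): step: R->4, L=0; G->plug->G->R->E->L->C->refl->H->L'->H->R'->E->plug->E
Char 4 ('H'): step: R->5, L=0; H->plug->H->R->E->L->C->refl->H->L'->H->R'->A->plug->A
Char 5 ('F'): step: R->6, L=0; F->plug->F->R->A->L->G->refl->B->L'->C->R'->E->plug->E
Char 6 ('H'): step: R->7, L=0; H->plug->H->R->A->L->G->refl->B->L'->C->R'->F->plug->F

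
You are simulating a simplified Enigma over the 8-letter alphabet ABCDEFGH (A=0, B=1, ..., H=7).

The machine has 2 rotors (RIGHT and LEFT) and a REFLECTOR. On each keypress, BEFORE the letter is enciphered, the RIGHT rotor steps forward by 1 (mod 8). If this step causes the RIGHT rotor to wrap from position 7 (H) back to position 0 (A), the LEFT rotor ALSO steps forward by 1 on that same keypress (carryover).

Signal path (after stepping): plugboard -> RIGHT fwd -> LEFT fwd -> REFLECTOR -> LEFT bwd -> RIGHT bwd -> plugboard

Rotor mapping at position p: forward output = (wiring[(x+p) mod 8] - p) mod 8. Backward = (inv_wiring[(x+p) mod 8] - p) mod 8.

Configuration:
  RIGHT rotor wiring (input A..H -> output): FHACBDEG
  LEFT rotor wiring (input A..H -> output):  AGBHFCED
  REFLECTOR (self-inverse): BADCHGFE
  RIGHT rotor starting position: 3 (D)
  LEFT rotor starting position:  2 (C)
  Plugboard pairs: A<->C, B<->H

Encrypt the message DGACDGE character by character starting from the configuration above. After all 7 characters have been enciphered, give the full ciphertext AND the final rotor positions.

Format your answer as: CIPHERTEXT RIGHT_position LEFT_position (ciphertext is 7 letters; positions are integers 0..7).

Char 1 ('D'): step: R->4, L=2; D->plug->D->R->C->L->D->refl->C->L'->E->R'->G->plug->G
Char 2 ('G'): step: R->5, L=2; G->plug->G->R->F->L->B->refl->A->L'->D->R'->F->plug->F
Char 3 ('A'): step: R->6, L=2; A->plug->C->R->H->L->E->refl->H->L'->A->R'->B->plug->H
Char 4 ('C'): step: R->7, L=2; C->plug->A->R->H->L->E->refl->H->L'->A->R'->C->plug->A
Char 5 ('D'): step: R->0, L->3 (L advanced); D->plug->D->R->C->L->H->refl->E->L'->A->R'->C->plug->A
Char 6 ('G'): step: R->1, L=3; G->plug->G->R->F->L->F->refl->G->L'->H->R'->B->plug->H
Char 7 ('E'): step: R->2, L=3; E->plug->E->R->C->L->H->refl->E->L'->A->R'->B->plug->H
Final: ciphertext=GFHAAHH, RIGHT=2, LEFT=3

Answer: GFHAAHH 2 3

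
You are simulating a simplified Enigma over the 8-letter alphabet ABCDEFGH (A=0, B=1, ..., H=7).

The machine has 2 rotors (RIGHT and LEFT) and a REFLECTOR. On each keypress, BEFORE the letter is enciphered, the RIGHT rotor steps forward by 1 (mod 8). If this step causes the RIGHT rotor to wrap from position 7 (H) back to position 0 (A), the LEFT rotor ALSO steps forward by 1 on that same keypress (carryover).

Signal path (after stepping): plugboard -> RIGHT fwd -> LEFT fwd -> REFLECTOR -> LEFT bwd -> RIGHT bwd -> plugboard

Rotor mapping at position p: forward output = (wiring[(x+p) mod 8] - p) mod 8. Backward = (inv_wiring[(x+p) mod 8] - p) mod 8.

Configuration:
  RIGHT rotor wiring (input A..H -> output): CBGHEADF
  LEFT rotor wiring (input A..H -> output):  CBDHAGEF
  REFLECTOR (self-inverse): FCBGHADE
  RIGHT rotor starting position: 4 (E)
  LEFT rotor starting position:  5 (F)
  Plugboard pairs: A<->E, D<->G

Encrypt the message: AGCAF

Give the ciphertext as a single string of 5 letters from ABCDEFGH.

Char 1 ('A'): step: R->5, L=5; A->plug->E->R->E->L->E->refl->H->L'->B->R'->F->plug->F
Char 2 ('G'): step: R->6, L=5; G->plug->D->R->D->L->F->refl->A->L'->C->R'->H->plug->H
Char 3 ('C'): step: R->7, L=5; C->plug->C->R->C->L->A->refl->F->L'->D->R'->B->plug->B
Char 4 ('A'): step: R->0, L->6 (L advanced); A->plug->E->R->E->L->F->refl->A->L'->H->R'->D->plug->G
Char 5 ('F'): step: R->1, L=6; F->plug->F->R->C->L->E->refl->H->L'->B->R'->H->plug->H

Answer: FHBGH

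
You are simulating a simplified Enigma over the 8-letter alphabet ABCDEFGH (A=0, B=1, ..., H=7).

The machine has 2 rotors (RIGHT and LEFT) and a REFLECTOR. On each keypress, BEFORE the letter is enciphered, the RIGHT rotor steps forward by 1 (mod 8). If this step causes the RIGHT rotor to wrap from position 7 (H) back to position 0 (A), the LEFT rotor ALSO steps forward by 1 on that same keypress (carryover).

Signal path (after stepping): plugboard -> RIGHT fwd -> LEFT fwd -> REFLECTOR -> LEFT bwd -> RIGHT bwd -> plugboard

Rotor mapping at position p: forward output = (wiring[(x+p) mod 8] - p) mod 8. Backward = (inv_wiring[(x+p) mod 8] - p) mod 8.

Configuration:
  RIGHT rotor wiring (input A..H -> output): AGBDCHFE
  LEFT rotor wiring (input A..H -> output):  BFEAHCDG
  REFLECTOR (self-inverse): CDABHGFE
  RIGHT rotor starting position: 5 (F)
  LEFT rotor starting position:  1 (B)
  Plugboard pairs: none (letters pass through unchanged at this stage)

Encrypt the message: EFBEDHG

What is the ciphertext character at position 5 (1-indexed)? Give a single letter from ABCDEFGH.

Char 1 ('E'): step: R->6, L=1; E->plug->E->R->D->L->G->refl->F->L'->G->R'->B->plug->B
Char 2 ('F'): step: R->7, L=1; F->plug->F->R->D->L->G->refl->F->L'->G->R'->H->plug->H
Char 3 ('B'): step: R->0, L->2 (L advanced); B->plug->B->R->G->L->H->refl->E->L'->F->R'->G->plug->G
Char 4 ('E'): step: R->1, L=2; E->plug->E->R->G->L->H->refl->E->L'->F->R'->A->plug->A
Char 5 ('D'): step: R->2, L=2; D->plug->D->R->F->L->E->refl->H->L'->G->R'->G->plug->G

G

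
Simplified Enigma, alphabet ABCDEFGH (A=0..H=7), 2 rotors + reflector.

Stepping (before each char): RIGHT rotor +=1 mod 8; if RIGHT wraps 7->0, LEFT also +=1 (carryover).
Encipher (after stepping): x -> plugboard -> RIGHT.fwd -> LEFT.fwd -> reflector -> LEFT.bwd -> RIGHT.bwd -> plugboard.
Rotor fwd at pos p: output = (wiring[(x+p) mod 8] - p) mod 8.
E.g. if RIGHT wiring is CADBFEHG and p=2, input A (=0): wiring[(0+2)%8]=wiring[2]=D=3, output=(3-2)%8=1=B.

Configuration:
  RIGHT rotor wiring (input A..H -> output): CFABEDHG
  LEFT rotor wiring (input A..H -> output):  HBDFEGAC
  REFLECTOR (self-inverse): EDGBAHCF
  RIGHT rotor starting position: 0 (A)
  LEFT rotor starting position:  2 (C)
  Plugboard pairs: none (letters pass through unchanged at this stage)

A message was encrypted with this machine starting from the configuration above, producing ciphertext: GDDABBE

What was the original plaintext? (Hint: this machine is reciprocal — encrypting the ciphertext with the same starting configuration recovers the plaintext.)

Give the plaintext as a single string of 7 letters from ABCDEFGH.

Answer: DGGFGAG

Derivation:
Char 1 ('G'): step: R->1, L=2; G->plug->G->R->F->L->A->refl->E->L'->D->R'->D->plug->D
Char 2 ('D'): step: R->2, L=2; D->plug->D->R->B->L->D->refl->B->L'->A->R'->G->plug->G
Char 3 ('D'): step: R->3, L=2; D->plug->D->R->E->L->G->refl->C->L'->C->R'->G->plug->G
Char 4 ('A'): step: R->4, L=2; A->plug->A->R->A->L->B->refl->D->L'->B->R'->F->plug->F
Char 5 ('B'): step: R->5, L=2; B->plug->B->R->C->L->C->refl->G->L'->E->R'->G->plug->G
Char 6 ('B'): step: R->6, L=2; B->plug->B->R->A->L->B->refl->D->L'->B->R'->A->plug->A
Char 7 ('E'): step: R->7, L=2; E->plug->E->R->C->L->C->refl->G->L'->E->R'->G->plug->G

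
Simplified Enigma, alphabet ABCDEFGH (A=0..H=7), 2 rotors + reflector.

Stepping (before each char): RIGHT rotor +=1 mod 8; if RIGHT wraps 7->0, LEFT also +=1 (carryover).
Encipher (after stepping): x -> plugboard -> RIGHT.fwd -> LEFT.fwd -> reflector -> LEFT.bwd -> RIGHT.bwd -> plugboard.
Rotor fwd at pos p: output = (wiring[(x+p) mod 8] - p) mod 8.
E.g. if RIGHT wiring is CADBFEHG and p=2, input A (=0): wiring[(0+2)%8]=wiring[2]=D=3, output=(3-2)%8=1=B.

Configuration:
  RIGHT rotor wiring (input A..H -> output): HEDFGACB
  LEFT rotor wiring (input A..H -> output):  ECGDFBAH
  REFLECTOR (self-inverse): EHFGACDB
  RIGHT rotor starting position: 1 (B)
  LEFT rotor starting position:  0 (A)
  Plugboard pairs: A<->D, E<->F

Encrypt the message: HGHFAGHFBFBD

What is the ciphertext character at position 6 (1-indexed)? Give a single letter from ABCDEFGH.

Char 1 ('H'): step: R->2, L=0; H->plug->H->R->C->L->G->refl->D->L'->D->R'->B->plug->B
Char 2 ('G'): step: R->3, L=0; G->plug->G->R->B->L->C->refl->F->L'->E->R'->F->plug->E
Char 3 ('H'): step: R->4, L=0; H->plug->H->R->B->L->C->refl->F->L'->E->R'->B->plug->B
Char 4 ('F'): step: R->5, L=0; F->plug->E->R->H->L->H->refl->B->L'->F->R'->B->plug->B
Char 5 ('A'): step: R->6, L=0; A->plug->D->R->G->L->A->refl->E->L'->A->R'->G->plug->G
Char 6 ('G'): step: R->7, L=0; G->plug->G->R->B->L->C->refl->F->L'->E->R'->D->plug->A

A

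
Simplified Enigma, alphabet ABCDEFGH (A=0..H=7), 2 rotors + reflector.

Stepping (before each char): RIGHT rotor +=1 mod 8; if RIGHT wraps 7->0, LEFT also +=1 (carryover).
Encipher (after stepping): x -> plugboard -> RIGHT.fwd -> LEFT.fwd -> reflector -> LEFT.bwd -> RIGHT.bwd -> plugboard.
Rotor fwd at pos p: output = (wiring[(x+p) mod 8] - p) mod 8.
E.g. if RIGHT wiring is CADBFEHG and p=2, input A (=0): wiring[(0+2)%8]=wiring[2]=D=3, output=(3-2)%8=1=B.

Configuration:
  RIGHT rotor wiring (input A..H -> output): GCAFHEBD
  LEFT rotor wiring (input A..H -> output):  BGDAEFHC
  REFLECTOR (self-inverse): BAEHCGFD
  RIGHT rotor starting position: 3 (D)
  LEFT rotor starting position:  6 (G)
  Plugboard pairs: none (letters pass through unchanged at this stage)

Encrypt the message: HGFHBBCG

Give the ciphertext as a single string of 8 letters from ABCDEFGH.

Char 1 ('H'): step: R->4, L=6; H->plug->H->R->B->L->E->refl->C->L'->F->R'->C->plug->C
Char 2 ('G'): step: R->5, L=6; G->plug->G->R->A->L->B->refl->A->L'->D->R'->F->plug->F
Char 3 ('F'): step: R->6, L=6; F->plug->F->R->H->L->H->refl->D->L'->C->R'->E->plug->E
Char 4 ('H'): step: R->7, L=6; H->plug->H->R->C->L->D->refl->H->L'->H->R'->B->plug->B
Char 5 ('B'): step: R->0, L->7 (L advanced); B->plug->B->R->C->L->H->refl->D->L'->A->R'->C->plug->C
Char 6 ('B'): step: R->1, L=7; B->plug->B->R->H->L->A->refl->B->L'->E->R'->C->plug->C
Char 7 ('C'): step: R->2, L=7; C->plug->C->R->F->L->F->refl->G->L'->G->R'->A->plug->A
Char 8 ('G'): step: R->3, L=7; G->plug->G->R->H->L->A->refl->B->L'->E->R'->B->plug->B

Answer: CFEBCCAB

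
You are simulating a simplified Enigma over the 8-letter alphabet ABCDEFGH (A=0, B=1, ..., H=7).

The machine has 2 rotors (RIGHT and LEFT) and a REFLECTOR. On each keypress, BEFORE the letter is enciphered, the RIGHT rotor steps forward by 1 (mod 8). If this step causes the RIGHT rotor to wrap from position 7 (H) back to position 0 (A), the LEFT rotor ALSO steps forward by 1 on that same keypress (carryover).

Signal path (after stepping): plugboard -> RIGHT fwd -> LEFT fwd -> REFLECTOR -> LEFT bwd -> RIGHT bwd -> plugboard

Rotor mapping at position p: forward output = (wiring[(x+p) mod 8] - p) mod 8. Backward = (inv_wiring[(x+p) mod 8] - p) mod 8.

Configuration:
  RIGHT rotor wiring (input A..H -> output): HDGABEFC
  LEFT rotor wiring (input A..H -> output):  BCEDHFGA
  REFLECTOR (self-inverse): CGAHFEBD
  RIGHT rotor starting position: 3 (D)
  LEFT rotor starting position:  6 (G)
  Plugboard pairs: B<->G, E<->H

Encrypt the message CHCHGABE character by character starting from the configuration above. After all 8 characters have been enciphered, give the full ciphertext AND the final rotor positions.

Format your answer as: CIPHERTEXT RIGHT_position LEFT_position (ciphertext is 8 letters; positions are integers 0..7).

Answer: GEHGFCEF 3 7

Derivation:
Char 1 ('C'): step: R->4, L=6; C->plug->C->R->B->L->C->refl->A->L'->A->R'->B->plug->G
Char 2 ('H'): step: R->5, L=6; H->plug->E->R->G->L->B->refl->G->L'->E->R'->H->plug->E
Char 3 ('C'): step: R->6, L=6; C->plug->C->R->B->L->C->refl->A->L'->A->R'->E->plug->H
Char 4 ('H'): step: R->7, L=6; H->plug->E->R->B->L->C->refl->A->L'->A->R'->B->plug->G
Char 5 ('G'): step: R->0, L->7 (L advanced); G->plug->B->R->D->L->F->refl->E->L'->E->R'->F->plug->F
Char 6 ('A'): step: R->1, L=7; A->plug->A->R->C->L->D->refl->H->L'->H->R'->C->plug->C
Char 7 ('B'): step: R->2, L=7; B->plug->G->R->F->L->A->refl->C->L'->B->R'->H->plug->E
Char 8 ('E'): step: R->3, L=7; E->plug->H->R->D->L->F->refl->E->L'->E->R'->F->plug->F
Final: ciphertext=GEHGFCEF, RIGHT=3, LEFT=7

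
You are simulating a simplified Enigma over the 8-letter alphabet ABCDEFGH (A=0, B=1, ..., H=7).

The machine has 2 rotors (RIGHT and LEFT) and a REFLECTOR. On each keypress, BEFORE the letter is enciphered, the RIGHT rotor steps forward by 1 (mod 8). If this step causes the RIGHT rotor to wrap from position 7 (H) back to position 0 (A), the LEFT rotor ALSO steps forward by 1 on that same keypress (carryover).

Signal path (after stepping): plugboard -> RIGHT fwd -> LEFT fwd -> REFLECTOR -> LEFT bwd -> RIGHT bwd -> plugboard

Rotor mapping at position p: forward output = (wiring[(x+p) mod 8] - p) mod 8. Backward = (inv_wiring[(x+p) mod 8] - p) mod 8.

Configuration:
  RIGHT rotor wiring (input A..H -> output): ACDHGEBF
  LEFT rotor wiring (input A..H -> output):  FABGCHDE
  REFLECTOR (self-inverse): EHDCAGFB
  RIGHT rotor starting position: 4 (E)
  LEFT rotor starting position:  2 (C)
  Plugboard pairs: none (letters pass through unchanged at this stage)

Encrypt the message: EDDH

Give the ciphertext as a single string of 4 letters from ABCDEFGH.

Char 1 ('E'): step: R->5, L=2; E->plug->E->R->F->L->C->refl->D->L'->G->R'->F->plug->F
Char 2 ('D'): step: R->6, L=2; D->plug->D->R->E->L->B->refl->H->L'->A->R'->G->plug->G
Char 3 ('D'): step: R->7, L=2; D->plug->D->R->E->L->B->refl->H->L'->A->R'->E->plug->E
Char 4 ('H'): step: R->0, L->3 (L advanced); H->plug->H->R->F->L->C->refl->D->L'->A->R'->A->plug->A

Answer: FGEA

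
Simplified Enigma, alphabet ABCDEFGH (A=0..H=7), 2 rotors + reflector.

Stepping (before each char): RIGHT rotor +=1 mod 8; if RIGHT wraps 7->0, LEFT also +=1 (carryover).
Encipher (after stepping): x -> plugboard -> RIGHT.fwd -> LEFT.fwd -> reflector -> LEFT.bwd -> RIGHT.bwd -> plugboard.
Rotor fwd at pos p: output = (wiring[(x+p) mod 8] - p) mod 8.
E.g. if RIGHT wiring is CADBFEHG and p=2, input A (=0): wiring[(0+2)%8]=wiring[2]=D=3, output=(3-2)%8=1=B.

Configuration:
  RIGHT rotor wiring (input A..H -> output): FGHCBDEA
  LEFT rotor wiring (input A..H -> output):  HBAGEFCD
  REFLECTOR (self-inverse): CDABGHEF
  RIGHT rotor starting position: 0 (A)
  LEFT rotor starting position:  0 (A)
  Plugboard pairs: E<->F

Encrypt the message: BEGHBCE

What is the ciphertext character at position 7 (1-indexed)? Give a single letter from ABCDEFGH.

Char 1 ('B'): step: R->1, L=0; B->plug->B->R->G->L->C->refl->A->L'->C->R'->E->plug->F
Char 2 ('E'): step: R->2, L=0; E->plug->F->R->G->L->C->refl->A->L'->C->R'->E->plug->F
Char 3 ('G'): step: R->3, L=0; G->plug->G->R->D->L->G->refl->E->L'->E->R'->H->plug->H
Char 4 ('H'): step: R->4, L=0; H->plug->H->R->G->L->C->refl->A->L'->C->R'->F->plug->E
Char 5 ('B'): step: R->5, L=0; B->plug->B->R->H->L->D->refl->B->L'->B->R'->E->plug->F
Char 6 ('C'): step: R->6, L=0; C->plug->C->R->H->L->D->refl->B->L'->B->R'->E->plug->F
Char 7 ('E'): step: R->7, L=0; E->plug->F->R->C->L->A->refl->C->L'->G->R'->B->plug->B

B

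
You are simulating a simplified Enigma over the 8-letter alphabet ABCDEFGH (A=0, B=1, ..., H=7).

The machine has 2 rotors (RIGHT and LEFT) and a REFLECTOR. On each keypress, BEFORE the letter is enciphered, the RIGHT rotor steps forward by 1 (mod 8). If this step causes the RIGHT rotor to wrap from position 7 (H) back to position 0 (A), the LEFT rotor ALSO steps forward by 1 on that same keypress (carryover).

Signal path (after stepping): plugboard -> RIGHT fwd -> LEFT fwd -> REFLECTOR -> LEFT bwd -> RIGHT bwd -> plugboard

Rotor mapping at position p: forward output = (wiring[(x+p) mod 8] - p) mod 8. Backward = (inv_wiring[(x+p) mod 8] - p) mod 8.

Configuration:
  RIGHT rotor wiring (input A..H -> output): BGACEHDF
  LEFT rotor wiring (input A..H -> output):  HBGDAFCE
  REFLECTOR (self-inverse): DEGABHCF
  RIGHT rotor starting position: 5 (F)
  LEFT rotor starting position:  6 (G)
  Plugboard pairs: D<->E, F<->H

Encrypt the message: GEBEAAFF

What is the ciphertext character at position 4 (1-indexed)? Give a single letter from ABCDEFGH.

Char 1 ('G'): step: R->6, L=6; G->plug->G->R->G->L->C->refl->G->L'->B->R'->H->plug->F
Char 2 ('E'): step: R->7, L=6; E->plug->D->R->B->L->G->refl->C->L'->G->R'->A->plug->A
Char 3 ('B'): step: R->0, L->7 (L advanced); B->plug->B->R->G->L->G->refl->C->L'->C->R'->D->plug->E
Char 4 ('E'): step: R->1, L=7; E->plug->D->R->D->L->H->refl->F->L'->A->R'->H->plug->F

F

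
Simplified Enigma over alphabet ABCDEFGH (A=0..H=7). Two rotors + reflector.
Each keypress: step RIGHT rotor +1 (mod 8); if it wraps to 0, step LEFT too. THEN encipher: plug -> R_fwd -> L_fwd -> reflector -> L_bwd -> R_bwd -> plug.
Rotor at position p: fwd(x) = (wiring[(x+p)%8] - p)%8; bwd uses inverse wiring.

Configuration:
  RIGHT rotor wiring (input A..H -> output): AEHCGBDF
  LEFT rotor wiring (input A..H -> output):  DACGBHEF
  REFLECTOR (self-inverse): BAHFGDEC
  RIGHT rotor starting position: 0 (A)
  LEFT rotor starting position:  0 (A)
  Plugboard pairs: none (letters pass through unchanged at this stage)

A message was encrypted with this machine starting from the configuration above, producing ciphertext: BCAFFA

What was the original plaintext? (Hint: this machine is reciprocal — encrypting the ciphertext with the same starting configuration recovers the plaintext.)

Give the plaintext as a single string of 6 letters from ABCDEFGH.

Char 1 ('B'): step: R->1, L=0; B->plug->B->R->G->L->E->refl->G->L'->D->R'->A->plug->A
Char 2 ('C'): step: R->2, L=0; C->plug->C->R->E->L->B->refl->A->L'->B->R'->E->plug->E
Char 3 ('A'): step: R->3, L=0; A->plug->A->R->H->L->F->refl->D->L'->A->R'->D->plug->D
Char 4 ('F'): step: R->4, L=0; F->plug->F->R->A->L->D->refl->F->L'->H->R'->C->plug->C
Char 5 ('F'): step: R->5, L=0; F->plug->F->R->C->L->C->refl->H->L'->F->R'->G->plug->G
Char 6 ('A'): step: R->6, L=0; A->plug->A->R->F->L->H->refl->C->L'->C->R'->C->plug->C

Answer: AEDCGC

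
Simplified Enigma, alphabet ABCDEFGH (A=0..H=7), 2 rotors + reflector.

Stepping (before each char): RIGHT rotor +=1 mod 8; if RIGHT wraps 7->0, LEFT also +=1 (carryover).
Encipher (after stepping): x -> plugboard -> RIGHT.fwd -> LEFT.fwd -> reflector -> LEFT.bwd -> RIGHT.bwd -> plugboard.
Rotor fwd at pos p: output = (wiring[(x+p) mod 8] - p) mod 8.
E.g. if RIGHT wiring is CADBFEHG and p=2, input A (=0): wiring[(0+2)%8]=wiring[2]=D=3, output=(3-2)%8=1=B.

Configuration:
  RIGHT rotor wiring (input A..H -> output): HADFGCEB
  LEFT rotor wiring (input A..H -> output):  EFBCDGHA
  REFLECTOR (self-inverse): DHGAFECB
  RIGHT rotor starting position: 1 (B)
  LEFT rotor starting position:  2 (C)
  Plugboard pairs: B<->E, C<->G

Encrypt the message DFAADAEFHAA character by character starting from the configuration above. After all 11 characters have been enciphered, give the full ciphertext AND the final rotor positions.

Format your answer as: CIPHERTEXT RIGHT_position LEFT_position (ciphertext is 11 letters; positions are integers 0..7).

Char 1 ('D'): step: R->2, L=2; D->plug->D->R->A->L->H->refl->B->L'->C->R'->E->plug->B
Char 2 ('F'): step: R->3, L=2; F->plug->F->R->E->L->F->refl->E->L'->D->R'->B->plug->E
Char 3 ('A'): step: R->4, L=2; A->plug->A->R->C->L->B->refl->H->L'->A->R'->C->plug->G
Char 4 ('A'): step: R->5, L=2; A->plug->A->R->F->L->G->refl->C->L'->G->R'->F->plug->F
Char 5 ('D'): step: R->6, L=2; D->plug->D->R->C->L->B->refl->H->L'->A->R'->G->plug->C
Char 6 ('A'): step: R->7, L=2; A->plug->A->R->C->L->B->refl->H->L'->A->R'->B->plug->E
Char 7 ('E'): step: R->0, L->3 (L advanced); E->plug->B->R->A->L->H->refl->B->L'->F->R'->D->plug->D
Char 8 ('F'): step: R->1, L=3; F->plug->F->R->D->L->E->refl->F->L'->E->R'->C->plug->G
Char 9 ('H'): step: R->2, L=3; H->plug->H->R->G->L->C->refl->G->L'->H->R'->F->plug->F
Char 10 ('A'): step: R->3, L=3; A->plug->A->R->C->L->D->refl->A->L'->B->R'->D->plug->D
Char 11 ('A'): step: R->4, L=3; A->plug->A->R->C->L->D->refl->A->L'->B->R'->H->plug->H
Final: ciphertext=BEGFCEDGFDH, RIGHT=4, LEFT=3

Answer: BEGFCEDGFDH 4 3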